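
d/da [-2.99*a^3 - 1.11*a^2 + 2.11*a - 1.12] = -8.97*a^2 - 2.22*a + 2.11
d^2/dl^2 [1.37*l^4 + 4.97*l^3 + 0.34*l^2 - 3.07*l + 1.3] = 16.44*l^2 + 29.82*l + 0.68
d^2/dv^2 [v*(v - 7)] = 2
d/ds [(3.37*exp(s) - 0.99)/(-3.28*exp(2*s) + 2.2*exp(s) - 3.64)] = (11.0536*exp(2*s) - 6.4944*exp(s) - 10.0888)*exp(s)/(10.7584*exp(4*s) - 14.432*exp(3*s) + 28.7184*exp(2*s) - 16.016*exp(s) + 13.2496)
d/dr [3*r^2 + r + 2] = 6*r + 1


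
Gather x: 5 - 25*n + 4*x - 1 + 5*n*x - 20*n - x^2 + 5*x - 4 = -45*n - x^2 + x*(5*n + 9)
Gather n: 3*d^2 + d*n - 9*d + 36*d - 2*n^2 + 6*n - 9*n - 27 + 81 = 3*d^2 + 27*d - 2*n^2 + n*(d - 3) + 54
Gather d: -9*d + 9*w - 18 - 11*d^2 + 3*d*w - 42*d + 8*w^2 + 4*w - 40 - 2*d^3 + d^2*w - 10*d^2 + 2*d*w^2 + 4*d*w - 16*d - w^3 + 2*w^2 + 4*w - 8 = -2*d^3 + d^2*(w - 21) + d*(2*w^2 + 7*w - 67) - w^3 + 10*w^2 + 17*w - 66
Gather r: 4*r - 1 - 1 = 4*r - 2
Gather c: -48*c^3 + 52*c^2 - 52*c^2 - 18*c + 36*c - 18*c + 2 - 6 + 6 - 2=-48*c^3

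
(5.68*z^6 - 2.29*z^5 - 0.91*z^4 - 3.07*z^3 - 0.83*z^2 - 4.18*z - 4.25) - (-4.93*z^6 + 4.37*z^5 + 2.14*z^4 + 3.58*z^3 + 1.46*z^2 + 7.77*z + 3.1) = 10.61*z^6 - 6.66*z^5 - 3.05*z^4 - 6.65*z^3 - 2.29*z^2 - 11.95*z - 7.35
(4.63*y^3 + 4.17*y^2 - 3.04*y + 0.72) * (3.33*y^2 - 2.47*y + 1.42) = 15.4179*y^5 + 2.45*y^4 - 13.8485*y^3 + 15.8278*y^2 - 6.0952*y + 1.0224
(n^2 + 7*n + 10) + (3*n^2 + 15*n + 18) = 4*n^2 + 22*n + 28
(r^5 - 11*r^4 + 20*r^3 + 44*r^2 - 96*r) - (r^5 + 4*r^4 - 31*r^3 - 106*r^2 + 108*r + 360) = -15*r^4 + 51*r^3 + 150*r^2 - 204*r - 360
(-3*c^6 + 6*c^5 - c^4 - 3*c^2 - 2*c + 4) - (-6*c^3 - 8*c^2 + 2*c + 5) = -3*c^6 + 6*c^5 - c^4 + 6*c^3 + 5*c^2 - 4*c - 1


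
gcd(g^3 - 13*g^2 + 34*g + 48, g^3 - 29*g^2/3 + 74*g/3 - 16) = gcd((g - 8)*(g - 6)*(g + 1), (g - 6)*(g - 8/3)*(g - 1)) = g - 6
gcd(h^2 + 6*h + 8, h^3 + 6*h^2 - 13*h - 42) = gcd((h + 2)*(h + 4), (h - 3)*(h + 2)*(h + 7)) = h + 2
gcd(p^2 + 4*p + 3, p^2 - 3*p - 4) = p + 1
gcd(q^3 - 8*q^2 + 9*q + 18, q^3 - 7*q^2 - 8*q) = q + 1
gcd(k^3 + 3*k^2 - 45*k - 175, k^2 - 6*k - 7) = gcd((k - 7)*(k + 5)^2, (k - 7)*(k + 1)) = k - 7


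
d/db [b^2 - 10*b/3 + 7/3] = 2*b - 10/3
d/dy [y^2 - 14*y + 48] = 2*y - 14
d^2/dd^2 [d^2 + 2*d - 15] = 2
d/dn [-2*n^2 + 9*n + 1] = 9 - 4*n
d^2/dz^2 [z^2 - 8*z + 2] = 2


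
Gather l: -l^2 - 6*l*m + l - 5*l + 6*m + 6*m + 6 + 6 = -l^2 + l*(-6*m - 4) + 12*m + 12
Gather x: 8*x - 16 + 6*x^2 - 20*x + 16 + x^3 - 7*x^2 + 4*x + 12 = x^3 - x^2 - 8*x + 12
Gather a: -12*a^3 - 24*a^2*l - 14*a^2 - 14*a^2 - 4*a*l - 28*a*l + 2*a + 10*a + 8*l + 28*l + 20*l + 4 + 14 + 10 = -12*a^3 + a^2*(-24*l - 28) + a*(12 - 32*l) + 56*l + 28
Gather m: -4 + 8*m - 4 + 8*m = 16*m - 8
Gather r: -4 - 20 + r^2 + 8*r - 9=r^2 + 8*r - 33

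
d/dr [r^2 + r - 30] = 2*r + 1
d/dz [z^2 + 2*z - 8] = 2*z + 2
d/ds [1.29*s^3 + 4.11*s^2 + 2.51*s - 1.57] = 3.87*s^2 + 8.22*s + 2.51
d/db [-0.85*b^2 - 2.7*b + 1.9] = -1.7*b - 2.7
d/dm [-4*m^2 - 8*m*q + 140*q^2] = -8*m - 8*q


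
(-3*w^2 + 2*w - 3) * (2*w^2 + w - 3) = -6*w^4 + w^3 + 5*w^2 - 9*w + 9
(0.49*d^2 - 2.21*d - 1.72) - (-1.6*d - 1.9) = 0.49*d^2 - 0.61*d + 0.18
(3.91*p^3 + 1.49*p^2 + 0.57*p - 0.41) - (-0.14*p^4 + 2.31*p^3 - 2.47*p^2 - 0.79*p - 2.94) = 0.14*p^4 + 1.6*p^3 + 3.96*p^2 + 1.36*p + 2.53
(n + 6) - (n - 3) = 9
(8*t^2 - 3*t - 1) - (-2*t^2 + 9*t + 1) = 10*t^2 - 12*t - 2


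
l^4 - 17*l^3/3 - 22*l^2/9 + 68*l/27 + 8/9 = (l - 6)*(l - 2/3)*(l + 1/3)*(l + 2/3)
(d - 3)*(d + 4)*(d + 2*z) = d^3 + 2*d^2*z + d^2 + 2*d*z - 12*d - 24*z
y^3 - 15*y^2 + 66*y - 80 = (y - 8)*(y - 5)*(y - 2)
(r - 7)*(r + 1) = r^2 - 6*r - 7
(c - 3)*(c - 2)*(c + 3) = c^3 - 2*c^2 - 9*c + 18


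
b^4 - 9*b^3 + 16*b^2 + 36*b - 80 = (b - 5)*(b - 4)*(b - 2)*(b + 2)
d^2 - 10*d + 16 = (d - 8)*(d - 2)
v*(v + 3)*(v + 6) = v^3 + 9*v^2 + 18*v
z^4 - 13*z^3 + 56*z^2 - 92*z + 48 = (z - 6)*(z - 4)*(z - 2)*(z - 1)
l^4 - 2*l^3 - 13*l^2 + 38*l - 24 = (l - 3)*(l - 2)*(l - 1)*(l + 4)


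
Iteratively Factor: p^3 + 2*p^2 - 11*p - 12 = (p + 1)*(p^2 + p - 12) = (p - 3)*(p + 1)*(p + 4)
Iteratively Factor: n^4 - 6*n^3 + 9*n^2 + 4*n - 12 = (n - 3)*(n^3 - 3*n^2 + 4) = (n - 3)*(n + 1)*(n^2 - 4*n + 4) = (n - 3)*(n - 2)*(n + 1)*(n - 2)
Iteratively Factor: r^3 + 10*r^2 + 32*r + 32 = (r + 2)*(r^2 + 8*r + 16) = (r + 2)*(r + 4)*(r + 4)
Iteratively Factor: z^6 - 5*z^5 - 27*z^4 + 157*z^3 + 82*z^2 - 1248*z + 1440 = (z - 5)*(z^5 - 27*z^3 + 22*z^2 + 192*z - 288) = (z - 5)*(z - 3)*(z^4 + 3*z^3 - 18*z^2 - 32*z + 96) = (z - 5)*(z - 3)*(z + 4)*(z^3 - z^2 - 14*z + 24) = (z - 5)*(z - 3)*(z + 4)^2*(z^2 - 5*z + 6) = (z - 5)*(z - 3)*(z - 2)*(z + 4)^2*(z - 3)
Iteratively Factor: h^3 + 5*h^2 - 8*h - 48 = (h - 3)*(h^2 + 8*h + 16) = (h - 3)*(h + 4)*(h + 4)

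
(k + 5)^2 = k^2 + 10*k + 25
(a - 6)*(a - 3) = a^2 - 9*a + 18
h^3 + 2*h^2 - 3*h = h*(h - 1)*(h + 3)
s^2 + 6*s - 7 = (s - 1)*(s + 7)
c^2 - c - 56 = (c - 8)*(c + 7)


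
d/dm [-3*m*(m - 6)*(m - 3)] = -9*m^2 + 54*m - 54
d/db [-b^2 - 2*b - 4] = -2*b - 2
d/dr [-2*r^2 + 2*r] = 2 - 4*r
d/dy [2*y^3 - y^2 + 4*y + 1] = 6*y^2 - 2*y + 4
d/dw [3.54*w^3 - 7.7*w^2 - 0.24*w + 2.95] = 10.62*w^2 - 15.4*w - 0.24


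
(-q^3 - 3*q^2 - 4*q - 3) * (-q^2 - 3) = q^5 + 3*q^4 + 7*q^3 + 12*q^2 + 12*q + 9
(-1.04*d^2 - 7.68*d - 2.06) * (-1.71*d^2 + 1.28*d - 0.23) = 1.7784*d^4 + 11.8016*d^3 - 6.0686*d^2 - 0.8704*d + 0.4738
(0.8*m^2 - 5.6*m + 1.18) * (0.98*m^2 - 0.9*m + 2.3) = 0.784*m^4 - 6.208*m^3 + 8.0364*m^2 - 13.942*m + 2.714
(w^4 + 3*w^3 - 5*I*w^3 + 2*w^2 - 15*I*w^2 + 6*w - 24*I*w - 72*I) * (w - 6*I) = w^5 + 3*w^4 - 11*I*w^4 - 28*w^3 - 33*I*w^3 - 84*w^2 - 36*I*w^2 - 144*w - 108*I*w - 432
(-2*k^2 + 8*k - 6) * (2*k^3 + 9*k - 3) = -4*k^5 + 16*k^4 - 30*k^3 + 78*k^2 - 78*k + 18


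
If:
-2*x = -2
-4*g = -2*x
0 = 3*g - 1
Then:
No Solution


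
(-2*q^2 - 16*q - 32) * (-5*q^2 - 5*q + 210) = 10*q^4 + 90*q^3 - 180*q^2 - 3200*q - 6720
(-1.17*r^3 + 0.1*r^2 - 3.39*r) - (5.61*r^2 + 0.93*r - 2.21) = -1.17*r^3 - 5.51*r^2 - 4.32*r + 2.21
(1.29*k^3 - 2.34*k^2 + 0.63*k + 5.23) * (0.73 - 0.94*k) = -1.2126*k^4 + 3.1413*k^3 - 2.3004*k^2 - 4.4563*k + 3.8179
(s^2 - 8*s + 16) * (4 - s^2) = -s^4 + 8*s^3 - 12*s^2 - 32*s + 64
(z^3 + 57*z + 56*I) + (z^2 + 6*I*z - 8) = z^3 + z^2 + 57*z + 6*I*z - 8 + 56*I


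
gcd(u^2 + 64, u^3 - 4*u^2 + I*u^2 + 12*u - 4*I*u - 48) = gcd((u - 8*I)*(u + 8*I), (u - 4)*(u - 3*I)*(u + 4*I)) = 1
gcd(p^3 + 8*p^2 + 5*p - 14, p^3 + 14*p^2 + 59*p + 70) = p^2 + 9*p + 14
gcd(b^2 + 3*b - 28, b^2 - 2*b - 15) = 1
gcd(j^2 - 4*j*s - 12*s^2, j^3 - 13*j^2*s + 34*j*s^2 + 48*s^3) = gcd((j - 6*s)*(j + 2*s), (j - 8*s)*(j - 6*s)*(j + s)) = -j + 6*s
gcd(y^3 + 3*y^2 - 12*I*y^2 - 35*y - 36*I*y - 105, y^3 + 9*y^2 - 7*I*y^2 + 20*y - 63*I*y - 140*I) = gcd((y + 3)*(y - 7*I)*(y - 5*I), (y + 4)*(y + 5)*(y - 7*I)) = y - 7*I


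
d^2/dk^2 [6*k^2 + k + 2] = 12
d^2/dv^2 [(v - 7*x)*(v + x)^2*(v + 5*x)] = 12*v^2 - 76*x^2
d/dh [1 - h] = -1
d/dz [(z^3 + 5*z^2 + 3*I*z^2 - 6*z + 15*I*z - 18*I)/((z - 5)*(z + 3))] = (z^4 - 4*z^3 + z^2*(-49 - 21*I) + z*(-150 - 54*I) + 90 - 261*I)/(z^4 - 4*z^3 - 26*z^2 + 60*z + 225)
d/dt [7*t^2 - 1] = 14*t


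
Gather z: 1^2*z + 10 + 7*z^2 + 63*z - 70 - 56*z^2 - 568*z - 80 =-49*z^2 - 504*z - 140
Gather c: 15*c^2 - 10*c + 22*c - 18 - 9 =15*c^2 + 12*c - 27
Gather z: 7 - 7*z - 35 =-7*z - 28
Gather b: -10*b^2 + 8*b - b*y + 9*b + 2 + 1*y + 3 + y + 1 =-10*b^2 + b*(17 - y) + 2*y + 6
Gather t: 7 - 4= 3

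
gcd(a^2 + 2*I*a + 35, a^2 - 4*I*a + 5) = a - 5*I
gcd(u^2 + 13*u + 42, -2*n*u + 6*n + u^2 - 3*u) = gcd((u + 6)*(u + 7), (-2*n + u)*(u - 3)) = 1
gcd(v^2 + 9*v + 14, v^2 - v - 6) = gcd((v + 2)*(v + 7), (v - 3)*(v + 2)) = v + 2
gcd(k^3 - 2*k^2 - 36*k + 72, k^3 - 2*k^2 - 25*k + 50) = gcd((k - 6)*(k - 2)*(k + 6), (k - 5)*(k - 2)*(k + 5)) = k - 2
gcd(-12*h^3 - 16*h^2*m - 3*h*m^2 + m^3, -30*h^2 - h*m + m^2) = 6*h - m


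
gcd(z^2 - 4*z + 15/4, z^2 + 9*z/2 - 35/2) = z - 5/2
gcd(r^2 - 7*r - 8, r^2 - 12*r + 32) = r - 8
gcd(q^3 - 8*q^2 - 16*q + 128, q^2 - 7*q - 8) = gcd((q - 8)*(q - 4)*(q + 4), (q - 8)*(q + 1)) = q - 8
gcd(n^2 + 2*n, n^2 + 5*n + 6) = n + 2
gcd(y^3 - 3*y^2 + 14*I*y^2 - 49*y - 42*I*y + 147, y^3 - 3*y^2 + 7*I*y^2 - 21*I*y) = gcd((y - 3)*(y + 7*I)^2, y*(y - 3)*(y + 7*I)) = y^2 + y*(-3 + 7*I) - 21*I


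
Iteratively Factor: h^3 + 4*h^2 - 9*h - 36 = (h - 3)*(h^2 + 7*h + 12) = (h - 3)*(h + 3)*(h + 4)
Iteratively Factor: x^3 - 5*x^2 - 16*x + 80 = (x - 4)*(x^2 - x - 20) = (x - 5)*(x - 4)*(x + 4)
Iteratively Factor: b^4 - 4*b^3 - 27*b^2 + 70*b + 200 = (b + 4)*(b^3 - 8*b^2 + 5*b + 50) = (b - 5)*(b + 4)*(b^2 - 3*b - 10) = (b - 5)*(b + 2)*(b + 4)*(b - 5)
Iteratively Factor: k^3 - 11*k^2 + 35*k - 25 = (k - 5)*(k^2 - 6*k + 5) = (k - 5)^2*(k - 1)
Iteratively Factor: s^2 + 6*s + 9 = (s + 3)*(s + 3)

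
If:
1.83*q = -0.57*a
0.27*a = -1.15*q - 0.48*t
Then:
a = 5.44237918215613*t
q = -1.69516728624535*t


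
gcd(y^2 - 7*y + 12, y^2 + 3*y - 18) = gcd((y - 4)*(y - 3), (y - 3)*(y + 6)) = y - 3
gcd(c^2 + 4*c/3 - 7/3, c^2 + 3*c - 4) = c - 1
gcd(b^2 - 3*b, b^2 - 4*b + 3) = b - 3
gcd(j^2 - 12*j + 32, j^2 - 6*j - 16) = j - 8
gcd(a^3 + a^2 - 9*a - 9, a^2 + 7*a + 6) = a + 1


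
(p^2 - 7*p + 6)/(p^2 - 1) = (p - 6)/(p + 1)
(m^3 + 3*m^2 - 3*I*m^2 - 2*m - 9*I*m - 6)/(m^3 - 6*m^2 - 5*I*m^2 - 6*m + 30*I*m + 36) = (m^2 + m*(3 - I) - 3*I)/(m^2 - 3*m*(2 + I) + 18*I)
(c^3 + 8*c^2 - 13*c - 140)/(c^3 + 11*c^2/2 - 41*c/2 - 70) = 2*(c + 5)/(2*c + 5)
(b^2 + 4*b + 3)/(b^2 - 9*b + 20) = (b^2 + 4*b + 3)/(b^2 - 9*b + 20)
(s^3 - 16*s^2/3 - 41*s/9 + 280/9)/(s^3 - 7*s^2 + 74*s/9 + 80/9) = (3*s + 7)/(3*s + 2)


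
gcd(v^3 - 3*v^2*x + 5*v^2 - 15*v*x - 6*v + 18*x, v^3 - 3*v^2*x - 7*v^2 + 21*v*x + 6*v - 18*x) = -v^2 + 3*v*x + v - 3*x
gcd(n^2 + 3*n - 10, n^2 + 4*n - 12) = n - 2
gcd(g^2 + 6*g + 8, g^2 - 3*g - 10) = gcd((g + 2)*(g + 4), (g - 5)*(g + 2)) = g + 2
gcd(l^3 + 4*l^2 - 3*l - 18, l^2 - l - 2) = l - 2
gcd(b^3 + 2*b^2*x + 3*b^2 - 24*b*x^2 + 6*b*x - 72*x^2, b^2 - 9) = b + 3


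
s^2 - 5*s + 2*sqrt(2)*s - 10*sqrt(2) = (s - 5)*(s + 2*sqrt(2))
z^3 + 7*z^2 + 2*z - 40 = (z - 2)*(z + 4)*(z + 5)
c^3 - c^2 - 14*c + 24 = (c - 3)*(c - 2)*(c + 4)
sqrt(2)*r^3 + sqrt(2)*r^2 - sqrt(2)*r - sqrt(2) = (r - 1)*(r + 1)*(sqrt(2)*r + sqrt(2))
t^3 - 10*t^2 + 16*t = t*(t - 8)*(t - 2)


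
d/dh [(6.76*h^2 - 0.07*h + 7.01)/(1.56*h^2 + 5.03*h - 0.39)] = (34.112*h^2 - 27.144*h - 35.233)/(2.4336*h^4 + 15.6936*h^3 + 24.0841*h^2 - 3.9234*h + 0.1521)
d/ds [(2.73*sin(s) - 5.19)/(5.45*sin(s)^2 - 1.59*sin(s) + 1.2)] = (-14.8785*sin(s)^2 + 56.571*sin(s) - 4.9761)*cos(s)/(29.7025*sin(s)^4 - 17.331*sin(s)^3 + 15.6081*sin(s)^2 - 3.816*sin(s) + 1.44)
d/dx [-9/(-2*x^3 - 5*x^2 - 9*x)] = 9*(-6*x^2 - 10*x - 9)/(x^2*(2*x^2 + 5*x + 9)^2)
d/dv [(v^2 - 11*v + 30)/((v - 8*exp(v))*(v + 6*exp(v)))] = ((v - 8*exp(v))*(v + 6*exp(v))*(2*v - 11) - (v - 8*exp(v))*(6*exp(v) + 1)*(v^2 - 11*v + 30) + (v + 6*exp(v))*(8*exp(v) - 1)*(v^2 - 11*v + 30))/((v - 8*exp(v))^2*(v + 6*exp(v))^2)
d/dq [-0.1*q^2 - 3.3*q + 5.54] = -0.2*q - 3.3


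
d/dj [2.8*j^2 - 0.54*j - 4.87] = 5.6*j - 0.54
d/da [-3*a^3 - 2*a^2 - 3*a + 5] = -9*a^2 - 4*a - 3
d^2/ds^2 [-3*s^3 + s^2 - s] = 2 - 18*s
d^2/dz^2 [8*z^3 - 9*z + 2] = 48*z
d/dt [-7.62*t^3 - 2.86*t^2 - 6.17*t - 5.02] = -22.86*t^2 - 5.72*t - 6.17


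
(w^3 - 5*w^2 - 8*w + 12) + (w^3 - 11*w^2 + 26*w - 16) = 2*w^3 - 16*w^2 + 18*w - 4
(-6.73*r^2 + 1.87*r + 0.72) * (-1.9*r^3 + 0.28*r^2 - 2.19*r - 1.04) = 12.787*r^5 - 5.4374*r^4 + 13.8943*r^3 + 3.1055*r^2 - 3.5216*r - 0.7488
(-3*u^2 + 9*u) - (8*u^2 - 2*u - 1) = -11*u^2 + 11*u + 1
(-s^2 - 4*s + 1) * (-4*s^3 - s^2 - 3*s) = 4*s^5 + 17*s^4 + 3*s^3 + 11*s^2 - 3*s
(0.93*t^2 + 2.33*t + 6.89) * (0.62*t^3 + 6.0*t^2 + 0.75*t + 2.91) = 0.5766*t^5 + 7.0246*t^4 + 18.9493*t^3 + 45.7938*t^2 + 11.9478*t + 20.0499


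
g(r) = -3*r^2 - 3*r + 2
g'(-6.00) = 33.00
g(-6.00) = -88.00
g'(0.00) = -3.00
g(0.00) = 2.00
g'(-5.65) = 30.90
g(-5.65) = -76.82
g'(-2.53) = 12.18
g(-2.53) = -9.61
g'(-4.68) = 25.08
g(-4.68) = -49.67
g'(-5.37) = 29.22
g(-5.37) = -68.40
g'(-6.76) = 37.56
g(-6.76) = -114.81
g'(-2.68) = 13.08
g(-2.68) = -11.51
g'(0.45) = -5.70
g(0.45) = 0.04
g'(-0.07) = -2.58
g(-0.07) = 2.20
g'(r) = -6*r - 3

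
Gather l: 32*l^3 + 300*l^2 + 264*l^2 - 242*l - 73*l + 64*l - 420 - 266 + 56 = 32*l^3 + 564*l^2 - 251*l - 630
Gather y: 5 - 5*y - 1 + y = 4 - 4*y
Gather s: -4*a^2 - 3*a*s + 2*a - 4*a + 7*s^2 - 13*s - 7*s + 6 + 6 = -4*a^2 - 2*a + 7*s^2 + s*(-3*a - 20) + 12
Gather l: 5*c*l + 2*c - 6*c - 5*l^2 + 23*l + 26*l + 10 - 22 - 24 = -4*c - 5*l^2 + l*(5*c + 49) - 36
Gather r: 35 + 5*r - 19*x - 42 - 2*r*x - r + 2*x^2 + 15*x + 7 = r*(4 - 2*x) + 2*x^2 - 4*x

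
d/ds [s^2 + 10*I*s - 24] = 2*s + 10*I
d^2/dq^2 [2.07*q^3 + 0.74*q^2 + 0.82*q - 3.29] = 12.42*q + 1.48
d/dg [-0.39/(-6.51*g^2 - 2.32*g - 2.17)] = (-5.0778*g - 0.9048)/(6.51*g^2 + 2.32*g + 2.17)^2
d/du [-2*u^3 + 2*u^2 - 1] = 2*u*(2 - 3*u)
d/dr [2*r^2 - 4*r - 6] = 4*r - 4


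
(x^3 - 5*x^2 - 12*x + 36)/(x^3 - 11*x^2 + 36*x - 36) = (x + 3)/(x - 3)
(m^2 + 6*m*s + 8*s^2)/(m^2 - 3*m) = (m^2 + 6*m*s + 8*s^2)/(m*(m - 3))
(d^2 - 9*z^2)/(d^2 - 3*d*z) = (d + 3*z)/d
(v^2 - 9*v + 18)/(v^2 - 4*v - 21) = (-v^2 + 9*v - 18)/(-v^2 + 4*v + 21)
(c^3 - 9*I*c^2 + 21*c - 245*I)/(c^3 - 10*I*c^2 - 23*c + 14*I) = (c^2 - 2*I*c + 35)/(c^2 - 3*I*c - 2)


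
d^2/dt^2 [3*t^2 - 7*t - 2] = 6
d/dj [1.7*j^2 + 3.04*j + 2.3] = 3.4*j + 3.04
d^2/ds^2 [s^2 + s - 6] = 2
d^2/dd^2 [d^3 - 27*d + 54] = 6*d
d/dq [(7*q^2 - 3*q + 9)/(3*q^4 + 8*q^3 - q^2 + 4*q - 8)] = (-42*q^5 - 29*q^4 - 60*q^3 - 191*q^2 - 94*q - 12)/(9*q^8 + 48*q^7 + 58*q^6 + 8*q^5 + 17*q^4 - 136*q^3 + 32*q^2 - 64*q + 64)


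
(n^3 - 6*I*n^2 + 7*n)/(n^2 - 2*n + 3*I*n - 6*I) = n*(n^2 - 6*I*n + 7)/(n^2 + n*(-2 + 3*I) - 6*I)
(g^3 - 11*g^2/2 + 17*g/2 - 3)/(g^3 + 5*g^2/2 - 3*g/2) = (g^2 - 5*g + 6)/(g*(g + 3))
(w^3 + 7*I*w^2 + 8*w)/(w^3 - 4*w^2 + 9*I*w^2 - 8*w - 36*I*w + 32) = w*(w - I)/(w^2 + w*(-4 + I) - 4*I)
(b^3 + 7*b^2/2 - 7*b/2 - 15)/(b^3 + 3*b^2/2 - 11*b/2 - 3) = (2*b + 5)/(2*b + 1)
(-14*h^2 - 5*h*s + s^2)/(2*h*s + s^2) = (-7*h + s)/s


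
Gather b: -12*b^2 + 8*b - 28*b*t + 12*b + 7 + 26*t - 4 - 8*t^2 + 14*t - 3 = -12*b^2 + b*(20 - 28*t) - 8*t^2 + 40*t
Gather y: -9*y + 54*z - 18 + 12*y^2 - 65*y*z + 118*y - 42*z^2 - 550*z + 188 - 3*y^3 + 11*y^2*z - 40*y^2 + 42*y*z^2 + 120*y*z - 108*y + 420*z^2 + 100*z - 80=-3*y^3 + y^2*(11*z - 28) + y*(42*z^2 + 55*z + 1) + 378*z^2 - 396*z + 90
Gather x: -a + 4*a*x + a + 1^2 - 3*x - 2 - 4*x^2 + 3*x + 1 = 4*a*x - 4*x^2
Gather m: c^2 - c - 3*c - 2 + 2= c^2 - 4*c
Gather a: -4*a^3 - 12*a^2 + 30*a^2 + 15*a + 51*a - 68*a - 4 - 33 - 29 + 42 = -4*a^3 + 18*a^2 - 2*a - 24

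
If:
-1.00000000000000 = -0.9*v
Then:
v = 1.11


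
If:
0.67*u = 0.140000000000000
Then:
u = 0.21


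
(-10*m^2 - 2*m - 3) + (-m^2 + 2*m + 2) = -11*m^2 - 1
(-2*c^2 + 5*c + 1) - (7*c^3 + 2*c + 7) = -7*c^3 - 2*c^2 + 3*c - 6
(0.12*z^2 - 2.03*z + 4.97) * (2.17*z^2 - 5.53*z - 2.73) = 0.2604*z^4 - 5.0687*z^3 + 21.6832*z^2 - 21.9422*z - 13.5681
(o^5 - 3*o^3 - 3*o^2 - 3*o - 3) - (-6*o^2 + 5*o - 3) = o^5 - 3*o^3 + 3*o^2 - 8*o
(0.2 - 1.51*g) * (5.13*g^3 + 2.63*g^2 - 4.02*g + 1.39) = -7.7463*g^4 - 2.9453*g^3 + 6.5962*g^2 - 2.9029*g + 0.278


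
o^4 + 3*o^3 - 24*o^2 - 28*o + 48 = (o - 4)*(o - 1)*(o + 2)*(o + 6)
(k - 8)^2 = k^2 - 16*k + 64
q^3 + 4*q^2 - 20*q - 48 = (q - 4)*(q + 2)*(q + 6)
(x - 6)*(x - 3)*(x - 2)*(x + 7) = x^4 - 4*x^3 - 41*x^2 + 216*x - 252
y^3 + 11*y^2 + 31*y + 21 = (y + 1)*(y + 3)*(y + 7)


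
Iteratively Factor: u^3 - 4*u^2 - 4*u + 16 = (u - 4)*(u^2 - 4) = (u - 4)*(u - 2)*(u + 2)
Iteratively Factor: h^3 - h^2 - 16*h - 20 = (h + 2)*(h^2 - 3*h - 10) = (h - 5)*(h + 2)*(h + 2)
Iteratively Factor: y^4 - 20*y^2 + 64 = (y + 4)*(y^3 - 4*y^2 - 4*y + 16) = (y + 2)*(y + 4)*(y^2 - 6*y + 8) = (y - 2)*(y + 2)*(y + 4)*(y - 4)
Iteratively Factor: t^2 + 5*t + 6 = (t + 3)*(t + 2)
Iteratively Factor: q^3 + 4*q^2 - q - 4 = (q + 4)*(q^2 - 1) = (q + 1)*(q + 4)*(q - 1)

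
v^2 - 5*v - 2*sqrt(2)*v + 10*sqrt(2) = (v - 5)*(v - 2*sqrt(2))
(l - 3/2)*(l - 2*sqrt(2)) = l^2 - 2*sqrt(2)*l - 3*l/2 + 3*sqrt(2)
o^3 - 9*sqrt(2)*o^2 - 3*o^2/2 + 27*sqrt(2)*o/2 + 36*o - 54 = (o - 3/2)*(o - 6*sqrt(2))*(o - 3*sqrt(2))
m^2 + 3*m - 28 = (m - 4)*(m + 7)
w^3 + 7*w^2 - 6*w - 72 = (w - 3)*(w + 4)*(w + 6)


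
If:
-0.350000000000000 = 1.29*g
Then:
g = -0.27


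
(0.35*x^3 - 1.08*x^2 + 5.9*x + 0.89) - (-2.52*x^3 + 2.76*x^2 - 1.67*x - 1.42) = 2.87*x^3 - 3.84*x^2 + 7.57*x + 2.31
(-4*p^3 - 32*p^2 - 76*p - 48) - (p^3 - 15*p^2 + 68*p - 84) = -5*p^3 - 17*p^2 - 144*p + 36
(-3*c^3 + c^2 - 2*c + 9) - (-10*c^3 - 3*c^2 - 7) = 7*c^3 + 4*c^2 - 2*c + 16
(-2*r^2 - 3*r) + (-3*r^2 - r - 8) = -5*r^2 - 4*r - 8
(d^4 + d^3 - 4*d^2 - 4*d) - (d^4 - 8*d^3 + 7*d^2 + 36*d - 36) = 9*d^3 - 11*d^2 - 40*d + 36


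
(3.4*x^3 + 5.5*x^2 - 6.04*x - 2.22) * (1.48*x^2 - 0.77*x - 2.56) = 5.032*x^5 + 5.522*x^4 - 21.8782*x^3 - 12.7148*x^2 + 17.1718*x + 5.6832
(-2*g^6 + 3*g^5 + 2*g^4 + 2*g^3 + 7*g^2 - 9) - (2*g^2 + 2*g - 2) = -2*g^6 + 3*g^5 + 2*g^4 + 2*g^3 + 5*g^2 - 2*g - 7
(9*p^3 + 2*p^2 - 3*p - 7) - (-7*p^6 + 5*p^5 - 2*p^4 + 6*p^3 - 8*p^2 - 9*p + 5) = 7*p^6 - 5*p^5 + 2*p^4 + 3*p^3 + 10*p^2 + 6*p - 12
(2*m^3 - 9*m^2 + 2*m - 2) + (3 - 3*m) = 2*m^3 - 9*m^2 - m + 1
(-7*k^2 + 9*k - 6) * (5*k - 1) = -35*k^3 + 52*k^2 - 39*k + 6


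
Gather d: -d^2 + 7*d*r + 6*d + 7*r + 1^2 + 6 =-d^2 + d*(7*r + 6) + 7*r + 7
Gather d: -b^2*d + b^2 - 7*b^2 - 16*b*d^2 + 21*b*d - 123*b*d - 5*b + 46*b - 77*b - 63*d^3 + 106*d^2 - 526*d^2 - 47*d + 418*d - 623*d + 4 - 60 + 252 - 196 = -6*b^2 - 36*b - 63*d^3 + d^2*(-16*b - 420) + d*(-b^2 - 102*b - 252)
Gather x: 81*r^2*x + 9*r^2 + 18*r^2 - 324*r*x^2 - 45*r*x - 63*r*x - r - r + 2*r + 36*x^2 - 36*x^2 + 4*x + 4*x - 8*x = 27*r^2 - 324*r*x^2 + x*(81*r^2 - 108*r)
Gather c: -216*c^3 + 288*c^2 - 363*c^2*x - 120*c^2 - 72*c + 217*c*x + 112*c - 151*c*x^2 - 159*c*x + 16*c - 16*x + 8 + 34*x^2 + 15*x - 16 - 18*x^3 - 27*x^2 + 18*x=-216*c^3 + c^2*(168 - 363*x) + c*(-151*x^2 + 58*x + 56) - 18*x^3 + 7*x^2 + 17*x - 8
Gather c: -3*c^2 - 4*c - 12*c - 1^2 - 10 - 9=-3*c^2 - 16*c - 20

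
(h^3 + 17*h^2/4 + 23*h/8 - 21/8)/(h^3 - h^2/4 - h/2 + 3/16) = 2*(4*h^2 + 19*h + 21)/(8*h^2 + 2*h - 3)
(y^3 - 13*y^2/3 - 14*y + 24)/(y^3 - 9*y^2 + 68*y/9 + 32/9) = 3*(y^2 - 3*y - 18)/(3*y^2 - 23*y - 8)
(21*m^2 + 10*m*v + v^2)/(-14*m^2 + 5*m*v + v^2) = (3*m + v)/(-2*m + v)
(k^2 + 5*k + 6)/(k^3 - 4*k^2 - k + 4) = (k^2 + 5*k + 6)/(k^3 - 4*k^2 - k + 4)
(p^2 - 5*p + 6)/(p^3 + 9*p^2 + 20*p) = (p^2 - 5*p + 6)/(p*(p^2 + 9*p + 20))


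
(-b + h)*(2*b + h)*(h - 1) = -2*b^2*h + 2*b^2 + b*h^2 - b*h + h^3 - h^2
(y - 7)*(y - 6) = y^2 - 13*y + 42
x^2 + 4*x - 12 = (x - 2)*(x + 6)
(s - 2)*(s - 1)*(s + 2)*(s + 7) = s^4 + 6*s^3 - 11*s^2 - 24*s + 28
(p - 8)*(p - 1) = p^2 - 9*p + 8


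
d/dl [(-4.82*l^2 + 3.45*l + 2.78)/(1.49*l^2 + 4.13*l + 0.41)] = (-25.0471*l^2 - 12.2368*l - 10.0669)/(2.2201*l^4 + 12.3074*l^3 + 18.2787*l^2 + 3.3866*l + 0.1681)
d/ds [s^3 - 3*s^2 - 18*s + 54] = 3*s^2 - 6*s - 18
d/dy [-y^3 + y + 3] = 1 - 3*y^2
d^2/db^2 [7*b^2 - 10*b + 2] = 14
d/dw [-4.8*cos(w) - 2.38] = 4.8*sin(w)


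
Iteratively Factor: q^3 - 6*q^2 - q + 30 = (q - 3)*(q^2 - 3*q - 10) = (q - 3)*(q + 2)*(q - 5)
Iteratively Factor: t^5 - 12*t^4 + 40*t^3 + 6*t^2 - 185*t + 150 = (t - 3)*(t^4 - 9*t^3 + 13*t^2 + 45*t - 50) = (t - 3)*(t + 2)*(t^3 - 11*t^2 + 35*t - 25) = (t - 3)*(t - 1)*(t + 2)*(t^2 - 10*t + 25) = (t - 5)*(t - 3)*(t - 1)*(t + 2)*(t - 5)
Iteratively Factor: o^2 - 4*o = (o)*(o - 4)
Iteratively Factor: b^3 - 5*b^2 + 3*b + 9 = (b + 1)*(b^2 - 6*b + 9) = (b - 3)*(b + 1)*(b - 3)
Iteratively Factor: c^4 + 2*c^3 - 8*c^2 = (c + 4)*(c^3 - 2*c^2) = c*(c + 4)*(c^2 - 2*c) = c*(c - 2)*(c + 4)*(c)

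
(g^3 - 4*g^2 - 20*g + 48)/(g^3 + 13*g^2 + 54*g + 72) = (g^2 - 8*g + 12)/(g^2 + 9*g + 18)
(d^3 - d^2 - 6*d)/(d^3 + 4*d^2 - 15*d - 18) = d*(d + 2)/(d^2 + 7*d + 6)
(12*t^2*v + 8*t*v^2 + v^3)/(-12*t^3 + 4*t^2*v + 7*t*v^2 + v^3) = -v/(t - v)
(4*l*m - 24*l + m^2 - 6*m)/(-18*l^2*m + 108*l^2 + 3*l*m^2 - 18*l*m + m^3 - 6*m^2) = (-4*l - m)/(18*l^2 - 3*l*m - m^2)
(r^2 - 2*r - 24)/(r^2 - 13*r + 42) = (r + 4)/(r - 7)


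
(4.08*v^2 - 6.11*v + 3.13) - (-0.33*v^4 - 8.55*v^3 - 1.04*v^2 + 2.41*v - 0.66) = 0.33*v^4 + 8.55*v^3 + 5.12*v^2 - 8.52*v + 3.79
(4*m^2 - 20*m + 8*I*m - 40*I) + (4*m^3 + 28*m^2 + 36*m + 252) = 4*m^3 + 32*m^2 + 16*m + 8*I*m + 252 - 40*I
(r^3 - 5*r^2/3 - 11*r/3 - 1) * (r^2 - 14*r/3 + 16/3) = r^5 - 19*r^4/3 + 85*r^3/9 + 65*r^2/9 - 134*r/9 - 16/3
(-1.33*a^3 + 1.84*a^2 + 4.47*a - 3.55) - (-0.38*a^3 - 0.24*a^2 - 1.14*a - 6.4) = -0.95*a^3 + 2.08*a^2 + 5.61*a + 2.85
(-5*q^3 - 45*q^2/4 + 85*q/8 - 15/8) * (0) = 0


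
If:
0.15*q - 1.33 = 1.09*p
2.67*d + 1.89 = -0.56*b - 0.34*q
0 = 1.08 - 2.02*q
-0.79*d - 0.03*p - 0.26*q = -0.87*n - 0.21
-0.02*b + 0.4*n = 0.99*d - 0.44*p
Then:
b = 0.60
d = -0.90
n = -0.94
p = -1.15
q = 0.53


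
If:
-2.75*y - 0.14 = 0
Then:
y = -0.05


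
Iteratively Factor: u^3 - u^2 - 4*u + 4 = (u - 2)*(u^2 + u - 2) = (u - 2)*(u - 1)*(u + 2)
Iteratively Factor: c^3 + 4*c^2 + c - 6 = (c - 1)*(c^2 + 5*c + 6) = (c - 1)*(c + 3)*(c + 2)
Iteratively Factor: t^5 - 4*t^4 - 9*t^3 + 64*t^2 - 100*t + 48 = (t - 2)*(t^4 - 2*t^3 - 13*t^2 + 38*t - 24) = (t - 2)^2*(t^3 - 13*t + 12) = (t - 2)^2*(t - 1)*(t^2 + t - 12) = (t - 3)*(t - 2)^2*(t - 1)*(t + 4)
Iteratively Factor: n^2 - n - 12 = (n + 3)*(n - 4)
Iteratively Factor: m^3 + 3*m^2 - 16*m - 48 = (m + 4)*(m^2 - m - 12) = (m - 4)*(m + 4)*(m + 3)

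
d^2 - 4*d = d*(d - 4)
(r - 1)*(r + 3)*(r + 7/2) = r^3 + 11*r^2/2 + 4*r - 21/2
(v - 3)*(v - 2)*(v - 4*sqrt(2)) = v^3 - 4*sqrt(2)*v^2 - 5*v^2 + 6*v + 20*sqrt(2)*v - 24*sqrt(2)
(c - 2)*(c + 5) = c^2 + 3*c - 10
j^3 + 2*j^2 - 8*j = j*(j - 2)*(j + 4)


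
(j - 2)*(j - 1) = j^2 - 3*j + 2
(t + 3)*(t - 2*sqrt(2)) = t^2 - 2*sqrt(2)*t + 3*t - 6*sqrt(2)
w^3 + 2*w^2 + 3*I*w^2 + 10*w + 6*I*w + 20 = (w + 2)*(w - 2*I)*(w + 5*I)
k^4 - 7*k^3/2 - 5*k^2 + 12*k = k*(k - 4)*(k - 3/2)*(k + 2)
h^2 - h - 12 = (h - 4)*(h + 3)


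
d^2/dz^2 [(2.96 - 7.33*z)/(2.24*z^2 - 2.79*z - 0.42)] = ((4.48*z - 2.79)*(7.33*z - 2.96)*(8.96*z - 5.58) + (98.5152*z - 54.1622)*(-2.24*z^2 + 2.79*z + 0.42))/(-2.24*z^2 + 2.79*z + 0.42)^3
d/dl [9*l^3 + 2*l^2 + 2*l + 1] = 27*l^2 + 4*l + 2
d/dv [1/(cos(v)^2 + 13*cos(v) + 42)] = (2*cos(v) + 13)*sin(v)/(cos(v)^2 + 13*cos(v) + 42)^2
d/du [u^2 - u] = 2*u - 1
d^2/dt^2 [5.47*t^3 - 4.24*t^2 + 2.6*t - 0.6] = 32.82*t - 8.48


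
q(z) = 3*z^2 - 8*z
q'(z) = 6*z - 8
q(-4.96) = 113.48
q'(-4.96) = -37.76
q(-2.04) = 28.80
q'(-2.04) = -20.24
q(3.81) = 13.07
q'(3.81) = 14.86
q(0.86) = -4.66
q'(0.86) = -2.84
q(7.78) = 119.35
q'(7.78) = 38.68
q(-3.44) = 63.02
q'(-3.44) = -28.64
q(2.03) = -3.88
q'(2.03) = 4.18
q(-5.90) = 151.63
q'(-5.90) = -43.40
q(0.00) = 0.00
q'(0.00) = -8.00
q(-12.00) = 528.00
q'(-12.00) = -80.00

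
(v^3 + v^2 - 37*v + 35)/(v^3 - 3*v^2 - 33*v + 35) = (v^2 + 2*v - 35)/(v^2 - 2*v - 35)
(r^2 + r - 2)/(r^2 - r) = (r + 2)/r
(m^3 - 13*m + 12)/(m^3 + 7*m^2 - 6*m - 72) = (m - 1)/(m + 6)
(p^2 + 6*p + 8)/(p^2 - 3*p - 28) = (p + 2)/(p - 7)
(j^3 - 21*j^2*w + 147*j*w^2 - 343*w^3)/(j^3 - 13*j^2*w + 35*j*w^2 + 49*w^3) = (j - 7*w)/(j + w)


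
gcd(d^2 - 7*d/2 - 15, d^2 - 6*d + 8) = 1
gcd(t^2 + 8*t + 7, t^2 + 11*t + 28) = t + 7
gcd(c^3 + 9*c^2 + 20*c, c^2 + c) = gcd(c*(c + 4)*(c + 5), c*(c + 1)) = c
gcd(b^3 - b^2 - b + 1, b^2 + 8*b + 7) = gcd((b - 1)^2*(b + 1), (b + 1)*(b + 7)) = b + 1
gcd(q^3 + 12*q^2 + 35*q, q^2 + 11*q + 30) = q + 5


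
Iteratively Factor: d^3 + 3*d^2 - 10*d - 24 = (d + 4)*(d^2 - d - 6) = (d + 2)*(d + 4)*(d - 3)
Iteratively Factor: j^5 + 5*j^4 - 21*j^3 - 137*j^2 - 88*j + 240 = (j - 1)*(j^4 + 6*j^3 - 15*j^2 - 152*j - 240) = (j - 1)*(j + 4)*(j^3 + 2*j^2 - 23*j - 60) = (j - 1)*(j + 3)*(j + 4)*(j^2 - j - 20) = (j - 1)*(j + 3)*(j + 4)^2*(j - 5)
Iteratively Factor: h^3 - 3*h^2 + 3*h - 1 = (h - 1)*(h^2 - 2*h + 1) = (h - 1)^2*(h - 1)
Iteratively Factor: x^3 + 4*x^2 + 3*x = (x + 1)*(x^2 + 3*x) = x*(x + 1)*(x + 3)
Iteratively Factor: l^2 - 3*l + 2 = (l - 2)*(l - 1)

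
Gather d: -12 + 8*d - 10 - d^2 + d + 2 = -d^2 + 9*d - 20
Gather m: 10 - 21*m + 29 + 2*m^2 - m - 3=2*m^2 - 22*m + 36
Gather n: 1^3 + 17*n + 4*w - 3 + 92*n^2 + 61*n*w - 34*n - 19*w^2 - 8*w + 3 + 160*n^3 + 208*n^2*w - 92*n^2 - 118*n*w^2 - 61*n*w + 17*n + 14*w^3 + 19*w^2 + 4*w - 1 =160*n^3 + 208*n^2*w - 118*n*w^2 + 14*w^3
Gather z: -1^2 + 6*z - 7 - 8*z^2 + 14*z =-8*z^2 + 20*z - 8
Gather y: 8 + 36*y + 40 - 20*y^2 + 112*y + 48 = -20*y^2 + 148*y + 96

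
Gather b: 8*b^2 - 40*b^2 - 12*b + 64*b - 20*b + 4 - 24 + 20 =-32*b^2 + 32*b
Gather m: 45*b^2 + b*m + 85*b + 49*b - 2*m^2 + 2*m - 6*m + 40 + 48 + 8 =45*b^2 + 134*b - 2*m^2 + m*(b - 4) + 96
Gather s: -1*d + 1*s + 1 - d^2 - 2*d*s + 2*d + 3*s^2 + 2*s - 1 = -d^2 + d + 3*s^2 + s*(3 - 2*d)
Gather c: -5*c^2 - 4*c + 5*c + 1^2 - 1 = -5*c^2 + c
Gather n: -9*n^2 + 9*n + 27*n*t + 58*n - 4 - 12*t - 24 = -9*n^2 + n*(27*t + 67) - 12*t - 28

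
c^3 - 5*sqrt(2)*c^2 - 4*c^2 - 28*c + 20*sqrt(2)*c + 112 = (c - 4)*(c - 7*sqrt(2))*(c + 2*sqrt(2))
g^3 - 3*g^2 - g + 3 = (g - 3)*(g - 1)*(g + 1)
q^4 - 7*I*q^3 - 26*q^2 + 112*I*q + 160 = (q - 4)*(q + 4)*(q - 5*I)*(q - 2*I)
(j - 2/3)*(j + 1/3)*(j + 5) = j^3 + 14*j^2/3 - 17*j/9 - 10/9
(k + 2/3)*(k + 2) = k^2 + 8*k/3 + 4/3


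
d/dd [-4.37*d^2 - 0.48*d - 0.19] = -8.74*d - 0.48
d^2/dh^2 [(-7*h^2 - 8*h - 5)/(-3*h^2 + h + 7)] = 2*(93*h^3 + 576*h^2 + 459*h + 397)/(27*h^6 - 27*h^5 - 180*h^4 + 125*h^3 + 420*h^2 - 147*h - 343)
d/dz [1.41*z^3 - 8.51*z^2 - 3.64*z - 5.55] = 4.23*z^2 - 17.02*z - 3.64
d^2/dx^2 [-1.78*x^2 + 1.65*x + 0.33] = -3.56000000000000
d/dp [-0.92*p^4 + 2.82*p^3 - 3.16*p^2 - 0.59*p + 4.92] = -3.68*p^3 + 8.46*p^2 - 6.32*p - 0.59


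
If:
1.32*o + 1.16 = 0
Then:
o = -0.88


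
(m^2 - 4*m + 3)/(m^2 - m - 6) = (m - 1)/(m + 2)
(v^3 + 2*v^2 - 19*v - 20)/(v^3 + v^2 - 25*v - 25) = (v - 4)/(v - 5)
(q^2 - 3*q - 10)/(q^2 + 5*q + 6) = (q - 5)/(q + 3)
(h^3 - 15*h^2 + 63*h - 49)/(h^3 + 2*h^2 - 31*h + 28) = (h^2 - 14*h + 49)/(h^2 + 3*h - 28)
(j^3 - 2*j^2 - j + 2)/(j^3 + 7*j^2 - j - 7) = (j - 2)/(j + 7)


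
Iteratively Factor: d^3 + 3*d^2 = (d + 3)*(d^2) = d*(d + 3)*(d)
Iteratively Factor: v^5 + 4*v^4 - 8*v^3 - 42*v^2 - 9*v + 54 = (v + 3)*(v^4 + v^3 - 11*v^2 - 9*v + 18) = (v - 1)*(v + 3)*(v^3 + 2*v^2 - 9*v - 18) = (v - 1)*(v + 2)*(v + 3)*(v^2 - 9) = (v - 1)*(v + 2)*(v + 3)^2*(v - 3)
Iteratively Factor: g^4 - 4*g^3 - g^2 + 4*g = (g - 4)*(g^3 - g) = (g - 4)*(g - 1)*(g^2 + g) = g*(g - 4)*(g - 1)*(g + 1)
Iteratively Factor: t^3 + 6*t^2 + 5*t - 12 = (t + 3)*(t^2 + 3*t - 4) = (t + 3)*(t + 4)*(t - 1)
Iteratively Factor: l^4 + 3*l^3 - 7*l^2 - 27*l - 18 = (l + 2)*(l^3 + l^2 - 9*l - 9) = (l + 1)*(l + 2)*(l^2 - 9) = (l + 1)*(l + 2)*(l + 3)*(l - 3)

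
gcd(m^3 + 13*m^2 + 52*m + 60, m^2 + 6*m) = m + 6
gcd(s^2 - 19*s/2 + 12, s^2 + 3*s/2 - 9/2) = s - 3/2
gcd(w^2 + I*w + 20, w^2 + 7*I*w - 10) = w + 5*I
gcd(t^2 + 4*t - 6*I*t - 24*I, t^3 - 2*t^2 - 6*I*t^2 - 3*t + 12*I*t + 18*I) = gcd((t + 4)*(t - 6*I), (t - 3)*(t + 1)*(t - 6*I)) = t - 6*I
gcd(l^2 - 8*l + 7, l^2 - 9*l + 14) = l - 7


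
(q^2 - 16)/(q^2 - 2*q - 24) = (q - 4)/(q - 6)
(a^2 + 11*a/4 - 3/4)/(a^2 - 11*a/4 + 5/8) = 2*(a + 3)/(2*a - 5)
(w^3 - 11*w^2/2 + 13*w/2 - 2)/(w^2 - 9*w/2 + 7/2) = (2*w^2 - 9*w + 4)/(2*w - 7)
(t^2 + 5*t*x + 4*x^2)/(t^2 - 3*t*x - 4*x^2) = (-t - 4*x)/(-t + 4*x)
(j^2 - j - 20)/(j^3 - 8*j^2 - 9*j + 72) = (j^2 - j - 20)/(j^3 - 8*j^2 - 9*j + 72)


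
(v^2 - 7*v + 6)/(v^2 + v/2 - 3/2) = 2*(v - 6)/(2*v + 3)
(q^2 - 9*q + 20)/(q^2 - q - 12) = (q - 5)/(q + 3)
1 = 1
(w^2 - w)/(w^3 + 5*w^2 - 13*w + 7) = w/(w^2 + 6*w - 7)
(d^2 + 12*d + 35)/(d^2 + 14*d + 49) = (d + 5)/(d + 7)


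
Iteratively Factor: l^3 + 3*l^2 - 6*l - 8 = (l + 4)*(l^2 - l - 2) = (l - 2)*(l + 4)*(l + 1)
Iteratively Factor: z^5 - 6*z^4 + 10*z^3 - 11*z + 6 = (z - 1)*(z^4 - 5*z^3 + 5*z^2 + 5*z - 6) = (z - 3)*(z - 1)*(z^3 - 2*z^2 - z + 2) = (z - 3)*(z - 2)*(z - 1)*(z^2 - 1) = (z - 3)*(z - 2)*(z - 1)^2*(z + 1)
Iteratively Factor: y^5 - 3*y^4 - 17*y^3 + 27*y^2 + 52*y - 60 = (y - 1)*(y^4 - 2*y^3 - 19*y^2 + 8*y + 60) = (y - 5)*(y - 1)*(y^3 + 3*y^2 - 4*y - 12) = (y - 5)*(y - 1)*(y + 2)*(y^2 + y - 6) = (y - 5)*(y - 1)*(y + 2)*(y + 3)*(y - 2)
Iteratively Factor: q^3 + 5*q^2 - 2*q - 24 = (q + 3)*(q^2 + 2*q - 8) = (q - 2)*(q + 3)*(q + 4)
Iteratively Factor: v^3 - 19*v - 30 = (v + 3)*(v^2 - 3*v - 10) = (v - 5)*(v + 3)*(v + 2)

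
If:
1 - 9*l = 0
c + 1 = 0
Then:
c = -1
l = 1/9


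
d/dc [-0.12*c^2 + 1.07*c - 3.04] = 1.07 - 0.24*c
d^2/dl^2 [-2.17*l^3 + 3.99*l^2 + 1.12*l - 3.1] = 7.98 - 13.02*l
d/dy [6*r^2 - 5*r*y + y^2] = -5*r + 2*y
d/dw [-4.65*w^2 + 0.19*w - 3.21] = 0.19 - 9.3*w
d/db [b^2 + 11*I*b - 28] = 2*b + 11*I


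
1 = 1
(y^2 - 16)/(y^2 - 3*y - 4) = (y + 4)/(y + 1)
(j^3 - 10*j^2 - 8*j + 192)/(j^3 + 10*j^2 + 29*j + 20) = (j^2 - 14*j + 48)/(j^2 + 6*j + 5)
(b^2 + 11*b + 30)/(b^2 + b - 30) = (b + 5)/(b - 5)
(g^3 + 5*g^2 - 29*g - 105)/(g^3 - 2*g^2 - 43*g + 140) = (g + 3)/(g - 4)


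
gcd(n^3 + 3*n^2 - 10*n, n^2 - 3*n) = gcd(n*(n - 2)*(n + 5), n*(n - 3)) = n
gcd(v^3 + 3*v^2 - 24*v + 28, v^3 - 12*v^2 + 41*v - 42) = v - 2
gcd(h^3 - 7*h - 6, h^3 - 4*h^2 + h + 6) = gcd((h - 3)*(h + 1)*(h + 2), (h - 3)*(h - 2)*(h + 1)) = h^2 - 2*h - 3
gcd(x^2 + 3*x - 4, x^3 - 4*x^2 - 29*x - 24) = 1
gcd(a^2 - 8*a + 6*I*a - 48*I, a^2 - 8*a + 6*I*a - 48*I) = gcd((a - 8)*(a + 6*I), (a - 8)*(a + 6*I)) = a^2 + a*(-8 + 6*I) - 48*I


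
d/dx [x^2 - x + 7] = 2*x - 1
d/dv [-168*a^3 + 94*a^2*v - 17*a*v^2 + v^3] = 94*a^2 - 34*a*v + 3*v^2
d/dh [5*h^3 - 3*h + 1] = 15*h^2 - 3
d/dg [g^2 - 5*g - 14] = 2*g - 5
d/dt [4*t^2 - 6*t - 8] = 8*t - 6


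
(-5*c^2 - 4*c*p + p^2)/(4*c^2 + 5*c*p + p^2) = (-5*c + p)/(4*c + p)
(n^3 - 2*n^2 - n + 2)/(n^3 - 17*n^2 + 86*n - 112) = (n^2 - 1)/(n^2 - 15*n + 56)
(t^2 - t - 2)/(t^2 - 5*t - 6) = (t - 2)/(t - 6)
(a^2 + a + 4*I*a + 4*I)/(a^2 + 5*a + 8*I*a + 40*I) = (a^2 + a*(1 + 4*I) + 4*I)/(a^2 + a*(5 + 8*I) + 40*I)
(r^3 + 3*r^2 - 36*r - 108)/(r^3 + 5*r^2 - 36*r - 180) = (r + 3)/(r + 5)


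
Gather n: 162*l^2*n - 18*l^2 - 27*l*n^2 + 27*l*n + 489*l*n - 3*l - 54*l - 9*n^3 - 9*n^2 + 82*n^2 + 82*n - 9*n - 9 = -18*l^2 - 57*l - 9*n^3 + n^2*(73 - 27*l) + n*(162*l^2 + 516*l + 73) - 9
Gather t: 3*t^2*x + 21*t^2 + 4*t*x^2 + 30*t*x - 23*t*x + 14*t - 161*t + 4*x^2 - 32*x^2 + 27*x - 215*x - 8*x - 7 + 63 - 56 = t^2*(3*x + 21) + t*(4*x^2 + 7*x - 147) - 28*x^2 - 196*x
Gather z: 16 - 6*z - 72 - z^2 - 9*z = -z^2 - 15*z - 56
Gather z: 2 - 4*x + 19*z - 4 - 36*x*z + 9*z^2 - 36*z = -4*x + 9*z^2 + z*(-36*x - 17) - 2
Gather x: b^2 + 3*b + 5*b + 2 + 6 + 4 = b^2 + 8*b + 12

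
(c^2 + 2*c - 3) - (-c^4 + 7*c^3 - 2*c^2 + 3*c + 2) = c^4 - 7*c^3 + 3*c^2 - c - 5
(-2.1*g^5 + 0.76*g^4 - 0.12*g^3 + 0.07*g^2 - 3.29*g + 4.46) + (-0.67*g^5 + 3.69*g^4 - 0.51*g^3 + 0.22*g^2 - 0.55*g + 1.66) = -2.77*g^5 + 4.45*g^4 - 0.63*g^3 + 0.29*g^2 - 3.84*g + 6.12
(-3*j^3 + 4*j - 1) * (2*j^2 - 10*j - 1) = -6*j^5 + 30*j^4 + 11*j^3 - 42*j^2 + 6*j + 1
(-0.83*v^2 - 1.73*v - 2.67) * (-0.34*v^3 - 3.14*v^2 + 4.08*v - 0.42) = 0.2822*v^5 + 3.1944*v^4 + 2.9536*v^3 + 1.674*v^2 - 10.167*v + 1.1214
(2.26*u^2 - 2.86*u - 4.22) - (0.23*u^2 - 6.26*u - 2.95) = 2.03*u^2 + 3.4*u - 1.27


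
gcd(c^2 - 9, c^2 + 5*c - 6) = 1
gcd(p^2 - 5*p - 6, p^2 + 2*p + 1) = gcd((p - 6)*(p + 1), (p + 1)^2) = p + 1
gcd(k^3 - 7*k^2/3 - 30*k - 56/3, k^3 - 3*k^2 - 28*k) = k^2 - 3*k - 28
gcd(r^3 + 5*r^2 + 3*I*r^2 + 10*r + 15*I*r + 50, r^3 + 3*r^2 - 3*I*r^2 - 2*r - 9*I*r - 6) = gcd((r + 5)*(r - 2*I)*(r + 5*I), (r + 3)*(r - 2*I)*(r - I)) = r - 2*I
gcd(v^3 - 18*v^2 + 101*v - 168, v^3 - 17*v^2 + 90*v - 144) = v^2 - 11*v + 24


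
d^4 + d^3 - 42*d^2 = d^2*(d - 6)*(d + 7)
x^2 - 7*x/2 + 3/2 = (x - 3)*(x - 1/2)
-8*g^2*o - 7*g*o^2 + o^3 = o*(-8*g + o)*(g + o)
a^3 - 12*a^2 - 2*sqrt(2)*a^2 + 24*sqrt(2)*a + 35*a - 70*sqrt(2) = (a - 7)*(a - 5)*(a - 2*sqrt(2))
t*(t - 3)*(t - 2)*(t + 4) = t^4 - t^3 - 14*t^2 + 24*t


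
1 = 1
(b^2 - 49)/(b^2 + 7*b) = (b - 7)/b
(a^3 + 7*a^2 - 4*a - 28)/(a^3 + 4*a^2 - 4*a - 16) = (a + 7)/(a + 4)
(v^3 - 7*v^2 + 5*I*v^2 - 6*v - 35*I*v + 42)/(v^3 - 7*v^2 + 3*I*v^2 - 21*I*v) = (v + 2*I)/v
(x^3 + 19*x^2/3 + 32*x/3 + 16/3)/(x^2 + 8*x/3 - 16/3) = (3*x^2 + 7*x + 4)/(3*x - 4)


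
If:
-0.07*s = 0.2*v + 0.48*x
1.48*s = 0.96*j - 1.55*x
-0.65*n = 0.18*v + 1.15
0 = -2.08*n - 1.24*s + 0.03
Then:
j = 0.136225952645209*x + 3.96752450980392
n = 0.571672500640314*x - 1.5197963800905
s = 2.57352941176471 - 0.958934517203108*x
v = -2.06437291897891*x - 0.900735294117647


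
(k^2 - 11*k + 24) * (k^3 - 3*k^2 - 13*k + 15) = k^5 - 14*k^4 + 44*k^3 + 86*k^2 - 477*k + 360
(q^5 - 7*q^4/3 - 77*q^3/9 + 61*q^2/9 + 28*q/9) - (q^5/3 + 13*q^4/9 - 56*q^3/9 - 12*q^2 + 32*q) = 2*q^5/3 - 34*q^4/9 - 7*q^3/3 + 169*q^2/9 - 260*q/9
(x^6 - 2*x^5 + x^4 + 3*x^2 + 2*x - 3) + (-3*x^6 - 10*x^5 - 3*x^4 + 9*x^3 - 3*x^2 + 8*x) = -2*x^6 - 12*x^5 - 2*x^4 + 9*x^3 + 10*x - 3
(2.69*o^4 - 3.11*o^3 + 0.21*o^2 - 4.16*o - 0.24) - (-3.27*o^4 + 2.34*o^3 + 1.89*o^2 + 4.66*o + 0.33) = 5.96*o^4 - 5.45*o^3 - 1.68*o^2 - 8.82*o - 0.57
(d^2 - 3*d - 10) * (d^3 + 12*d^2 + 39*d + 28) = d^5 + 9*d^4 - 7*d^3 - 209*d^2 - 474*d - 280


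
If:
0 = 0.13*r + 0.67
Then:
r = -5.15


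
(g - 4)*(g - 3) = g^2 - 7*g + 12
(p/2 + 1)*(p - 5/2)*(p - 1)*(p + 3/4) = p^4/2 - 3*p^3/8 - 45*p^2/16 + 13*p/16 + 15/8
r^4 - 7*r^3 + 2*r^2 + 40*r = r*(r - 5)*(r - 4)*(r + 2)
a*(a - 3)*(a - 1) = a^3 - 4*a^2 + 3*a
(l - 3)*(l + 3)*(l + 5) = l^3 + 5*l^2 - 9*l - 45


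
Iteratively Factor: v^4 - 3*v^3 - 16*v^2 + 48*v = (v)*(v^3 - 3*v^2 - 16*v + 48) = v*(v + 4)*(v^2 - 7*v + 12) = v*(v - 3)*(v + 4)*(v - 4)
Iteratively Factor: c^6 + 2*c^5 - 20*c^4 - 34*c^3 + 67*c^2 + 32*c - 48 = (c + 3)*(c^5 - c^4 - 17*c^3 + 17*c^2 + 16*c - 16) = (c - 1)*(c + 3)*(c^4 - 17*c^2 + 16) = (c - 1)^2*(c + 3)*(c^3 + c^2 - 16*c - 16) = (c - 1)^2*(c + 3)*(c + 4)*(c^2 - 3*c - 4) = (c - 4)*(c - 1)^2*(c + 3)*(c + 4)*(c + 1)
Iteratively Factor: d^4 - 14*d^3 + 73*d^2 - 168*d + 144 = (d - 4)*(d^3 - 10*d^2 + 33*d - 36) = (d - 4)^2*(d^2 - 6*d + 9) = (d - 4)^2*(d - 3)*(d - 3)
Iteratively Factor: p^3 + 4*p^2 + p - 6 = (p + 3)*(p^2 + p - 2) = (p + 2)*(p + 3)*(p - 1)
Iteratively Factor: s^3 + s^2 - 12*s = (s - 3)*(s^2 + 4*s) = s*(s - 3)*(s + 4)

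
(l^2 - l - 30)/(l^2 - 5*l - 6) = (l + 5)/(l + 1)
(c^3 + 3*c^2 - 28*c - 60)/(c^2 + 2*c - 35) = (c^2 + 8*c + 12)/(c + 7)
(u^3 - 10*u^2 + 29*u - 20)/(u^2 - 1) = (u^2 - 9*u + 20)/(u + 1)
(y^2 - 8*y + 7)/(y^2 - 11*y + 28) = (y - 1)/(y - 4)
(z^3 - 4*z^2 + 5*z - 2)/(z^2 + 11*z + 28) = (z^3 - 4*z^2 + 5*z - 2)/(z^2 + 11*z + 28)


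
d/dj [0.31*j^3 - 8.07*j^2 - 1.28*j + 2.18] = 0.93*j^2 - 16.14*j - 1.28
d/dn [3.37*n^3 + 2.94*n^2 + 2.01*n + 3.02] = 10.11*n^2 + 5.88*n + 2.01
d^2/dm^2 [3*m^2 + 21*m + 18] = 6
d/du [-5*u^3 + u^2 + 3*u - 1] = -15*u^2 + 2*u + 3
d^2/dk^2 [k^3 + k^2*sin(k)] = -k^2*sin(k) + 4*k*cos(k) + 6*k + 2*sin(k)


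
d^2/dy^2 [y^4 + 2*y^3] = 12*y*(y + 1)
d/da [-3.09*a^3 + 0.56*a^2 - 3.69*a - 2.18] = -9.27*a^2 + 1.12*a - 3.69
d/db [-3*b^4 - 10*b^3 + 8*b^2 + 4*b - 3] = -12*b^3 - 30*b^2 + 16*b + 4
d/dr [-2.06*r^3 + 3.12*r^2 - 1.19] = r*(6.24 - 6.18*r)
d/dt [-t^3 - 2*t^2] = t*(-3*t - 4)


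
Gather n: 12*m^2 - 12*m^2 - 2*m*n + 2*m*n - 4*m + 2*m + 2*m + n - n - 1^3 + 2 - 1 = 0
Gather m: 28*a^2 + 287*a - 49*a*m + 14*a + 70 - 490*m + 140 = 28*a^2 + 301*a + m*(-49*a - 490) + 210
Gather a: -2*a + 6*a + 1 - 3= 4*a - 2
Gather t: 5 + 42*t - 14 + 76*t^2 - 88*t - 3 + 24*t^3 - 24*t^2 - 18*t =24*t^3 + 52*t^2 - 64*t - 12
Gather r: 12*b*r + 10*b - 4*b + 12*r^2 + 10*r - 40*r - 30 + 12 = 6*b + 12*r^2 + r*(12*b - 30) - 18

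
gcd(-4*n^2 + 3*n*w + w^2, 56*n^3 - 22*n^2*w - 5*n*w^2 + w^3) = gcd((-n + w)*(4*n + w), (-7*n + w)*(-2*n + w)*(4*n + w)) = 4*n + w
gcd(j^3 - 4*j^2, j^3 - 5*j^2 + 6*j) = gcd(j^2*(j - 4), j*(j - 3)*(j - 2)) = j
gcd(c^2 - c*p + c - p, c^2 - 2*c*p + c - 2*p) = c + 1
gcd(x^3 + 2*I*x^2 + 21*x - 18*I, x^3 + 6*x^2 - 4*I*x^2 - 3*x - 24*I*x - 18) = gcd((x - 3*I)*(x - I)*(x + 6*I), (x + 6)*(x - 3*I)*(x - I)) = x^2 - 4*I*x - 3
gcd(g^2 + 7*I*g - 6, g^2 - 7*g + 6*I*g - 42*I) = g + 6*I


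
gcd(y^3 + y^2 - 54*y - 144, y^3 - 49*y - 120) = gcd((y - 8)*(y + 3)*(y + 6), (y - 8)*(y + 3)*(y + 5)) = y^2 - 5*y - 24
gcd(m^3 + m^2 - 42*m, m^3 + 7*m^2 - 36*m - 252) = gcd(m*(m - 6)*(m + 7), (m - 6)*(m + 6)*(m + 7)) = m^2 + m - 42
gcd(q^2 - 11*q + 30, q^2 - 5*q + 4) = 1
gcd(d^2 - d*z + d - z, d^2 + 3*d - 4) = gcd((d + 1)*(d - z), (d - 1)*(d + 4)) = 1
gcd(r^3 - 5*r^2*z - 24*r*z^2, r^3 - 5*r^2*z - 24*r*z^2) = -r^3 + 5*r^2*z + 24*r*z^2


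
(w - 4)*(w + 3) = w^2 - w - 12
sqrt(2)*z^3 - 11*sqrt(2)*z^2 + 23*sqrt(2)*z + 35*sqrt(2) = (z - 7)*(z - 5)*(sqrt(2)*z + sqrt(2))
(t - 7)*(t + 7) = t^2 - 49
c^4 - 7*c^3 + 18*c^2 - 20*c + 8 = (c - 2)^3*(c - 1)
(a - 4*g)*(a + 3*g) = a^2 - a*g - 12*g^2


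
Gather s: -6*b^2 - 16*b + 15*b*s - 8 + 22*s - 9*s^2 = -6*b^2 - 16*b - 9*s^2 + s*(15*b + 22) - 8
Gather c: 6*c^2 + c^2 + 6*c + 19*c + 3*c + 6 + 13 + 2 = 7*c^2 + 28*c + 21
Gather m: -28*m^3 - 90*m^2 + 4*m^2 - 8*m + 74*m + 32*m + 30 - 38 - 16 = -28*m^3 - 86*m^2 + 98*m - 24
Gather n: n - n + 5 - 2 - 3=0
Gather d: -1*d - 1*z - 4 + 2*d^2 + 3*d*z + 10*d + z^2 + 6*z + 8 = 2*d^2 + d*(3*z + 9) + z^2 + 5*z + 4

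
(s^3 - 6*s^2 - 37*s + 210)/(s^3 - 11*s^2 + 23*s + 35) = (s + 6)/(s + 1)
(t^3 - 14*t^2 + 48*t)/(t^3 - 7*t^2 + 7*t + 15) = t*(t^2 - 14*t + 48)/(t^3 - 7*t^2 + 7*t + 15)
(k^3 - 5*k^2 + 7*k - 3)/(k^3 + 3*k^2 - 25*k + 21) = (k - 1)/(k + 7)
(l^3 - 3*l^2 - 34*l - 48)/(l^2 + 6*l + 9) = (l^2 - 6*l - 16)/(l + 3)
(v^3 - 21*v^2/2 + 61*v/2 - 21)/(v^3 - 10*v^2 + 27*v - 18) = (v - 7/2)/(v - 3)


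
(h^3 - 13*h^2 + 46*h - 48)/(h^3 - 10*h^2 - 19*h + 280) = (h^2 - 5*h + 6)/(h^2 - 2*h - 35)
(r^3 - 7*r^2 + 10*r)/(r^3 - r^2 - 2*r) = (r - 5)/(r + 1)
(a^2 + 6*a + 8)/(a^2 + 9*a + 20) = (a + 2)/(a + 5)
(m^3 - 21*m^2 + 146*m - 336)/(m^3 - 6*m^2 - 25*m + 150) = (m^2 - 15*m + 56)/(m^2 - 25)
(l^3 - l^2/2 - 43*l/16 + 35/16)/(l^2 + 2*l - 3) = (l^2 + l/2 - 35/16)/(l + 3)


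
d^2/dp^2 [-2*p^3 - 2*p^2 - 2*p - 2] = -12*p - 4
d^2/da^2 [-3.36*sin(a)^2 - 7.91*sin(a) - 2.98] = 7.91*sin(a) - 6.72*cos(2*a)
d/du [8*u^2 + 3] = 16*u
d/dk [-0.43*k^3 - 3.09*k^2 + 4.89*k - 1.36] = -1.29*k^2 - 6.18*k + 4.89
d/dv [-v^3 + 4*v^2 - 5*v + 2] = -3*v^2 + 8*v - 5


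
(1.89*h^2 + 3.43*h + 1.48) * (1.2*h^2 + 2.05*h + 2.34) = 2.268*h^4 + 7.9905*h^3 + 13.2301*h^2 + 11.0602*h + 3.4632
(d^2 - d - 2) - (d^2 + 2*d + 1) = -3*d - 3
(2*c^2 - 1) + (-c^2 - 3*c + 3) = c^2 - 3*c + 2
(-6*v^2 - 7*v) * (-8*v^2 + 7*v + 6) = 48*v^4 + 14*v^3 - 85*v^2 - 42*v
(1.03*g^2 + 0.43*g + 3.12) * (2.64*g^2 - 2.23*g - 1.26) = 2.7192*g^4 - 1.1617*g^3 + 5.9801*g^2 - 7.4994*g - 3.9312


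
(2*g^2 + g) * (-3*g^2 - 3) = -6*g^4 - 3*g^3 - 6*g^2 - 3*g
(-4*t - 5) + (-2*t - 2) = -6*t - 7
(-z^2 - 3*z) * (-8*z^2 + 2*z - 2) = 8*z^4 + 22*z^3 - 4*z^2 + 6*z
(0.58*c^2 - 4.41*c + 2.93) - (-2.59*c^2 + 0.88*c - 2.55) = 3.17*c^2 - 5.29*c + 5.48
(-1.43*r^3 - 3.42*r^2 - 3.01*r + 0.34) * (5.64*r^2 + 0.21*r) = -8.0652*r^5 - 19.5891*r^4 - 17.6946*r^3 + 1.2855*r^2 + 0.0714*r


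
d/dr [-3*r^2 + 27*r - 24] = 27 - 6*r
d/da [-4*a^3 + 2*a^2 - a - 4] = -12*a^2 + 4*a - 1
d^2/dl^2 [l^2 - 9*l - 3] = 2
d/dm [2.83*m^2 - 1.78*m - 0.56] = 5.66*m - 1.78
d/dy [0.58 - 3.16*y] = -3.16000000000000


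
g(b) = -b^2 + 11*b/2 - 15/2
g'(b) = 11/2 - 2*b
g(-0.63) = -11.36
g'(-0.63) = 6.76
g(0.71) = -4.10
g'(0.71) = 4.08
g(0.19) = -6.49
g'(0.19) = 5.12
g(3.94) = -1.35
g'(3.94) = -2.38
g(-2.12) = -23.65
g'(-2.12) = 9.74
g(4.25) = -2.19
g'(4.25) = -3.00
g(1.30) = -2.04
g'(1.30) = 2.90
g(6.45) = -13.63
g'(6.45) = -7.40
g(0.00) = -7.50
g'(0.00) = 5.50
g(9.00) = -39.00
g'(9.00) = -12.50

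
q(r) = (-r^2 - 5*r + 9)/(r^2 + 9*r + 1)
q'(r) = (-2*r - 9)*(-r^2 - 5*r + 9)/(r^2 + 9*r + 1)^2 + (-2*r - 5)/(r^2 + 9*r + 1)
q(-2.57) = -0.98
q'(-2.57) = -0.25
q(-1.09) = -1.74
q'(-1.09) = -1.19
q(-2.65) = -0.96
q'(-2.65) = -0.24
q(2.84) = -0.38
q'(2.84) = -0.15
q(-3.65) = -0.75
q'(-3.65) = -0.19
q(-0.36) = -5.06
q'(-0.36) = -17.81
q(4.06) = -0.51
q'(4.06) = -0.08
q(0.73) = 0.59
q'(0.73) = -1.56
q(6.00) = -0.63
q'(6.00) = -0.04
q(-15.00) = -1.55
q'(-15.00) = -0.08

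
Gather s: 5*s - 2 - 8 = 5*s - 10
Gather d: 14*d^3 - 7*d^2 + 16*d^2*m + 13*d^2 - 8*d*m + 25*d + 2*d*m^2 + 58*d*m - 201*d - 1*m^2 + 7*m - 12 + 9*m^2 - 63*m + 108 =14*d^3 + d^2*(16*m + 6) + d*(2*m^2 + 50*m - 176) + 8*m^2 - 56*m + 96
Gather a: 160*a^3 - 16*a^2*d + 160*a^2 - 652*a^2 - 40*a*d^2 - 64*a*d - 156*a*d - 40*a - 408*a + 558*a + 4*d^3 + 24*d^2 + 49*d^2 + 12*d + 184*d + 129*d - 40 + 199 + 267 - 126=160*a^3 + a^2*(-16*d - 492) + a*(-40*d^2 - 220*d + 110) + 4*d^3 + 73*d^2 + 325*d + 300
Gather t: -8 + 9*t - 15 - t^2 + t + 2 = -t^2 + 10*t - 21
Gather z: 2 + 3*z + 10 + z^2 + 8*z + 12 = z^2 + 11*z + 24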